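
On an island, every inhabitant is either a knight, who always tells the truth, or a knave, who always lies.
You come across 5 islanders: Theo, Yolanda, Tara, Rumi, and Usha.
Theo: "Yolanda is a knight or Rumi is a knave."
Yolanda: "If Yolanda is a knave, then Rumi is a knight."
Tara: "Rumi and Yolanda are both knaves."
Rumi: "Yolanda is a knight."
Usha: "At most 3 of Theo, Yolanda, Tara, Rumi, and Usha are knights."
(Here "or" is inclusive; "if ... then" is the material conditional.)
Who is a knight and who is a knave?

Knights: Theo, Tara, and Usha. Knaves: Yolanda and Rumi.

Suppose Theo is a knave. Then Theo's statement "Yolanda is a knight or Rumi is a knave" would have to be false. Checking the 16 ways to assign the others, none is consistent with every speaker.
(For instance, with Yolanda=knave, Tara=knight, Rumi=knave, Usha=knight, Theo's claim "Yolanda is a knight or Rumi is a knave" comes out true where it would need to be false.)
So Theo must be a knight, making "Yolanda is a knight or Rumi is a knave" true. Taking Theo=knight, Yolanda=knave, Tara=knight, Rumi=knave, Usha=knight, each remaining statement checks out:
  Yolanda (knave): "if Yolanda is a knave, then Rumi is a knight" — false. ✓
  Tara (knight): "Rumi and Yolanda are both knaves" — true. ✓
  Rumi (knave): "Yolanda is a knight" — false. ✓
  Usha (knight): "at most 3 of Theo, Yolanda, Tara, Rumi, and Usha are knights" — true. ✓
This is the unique consistent assignment.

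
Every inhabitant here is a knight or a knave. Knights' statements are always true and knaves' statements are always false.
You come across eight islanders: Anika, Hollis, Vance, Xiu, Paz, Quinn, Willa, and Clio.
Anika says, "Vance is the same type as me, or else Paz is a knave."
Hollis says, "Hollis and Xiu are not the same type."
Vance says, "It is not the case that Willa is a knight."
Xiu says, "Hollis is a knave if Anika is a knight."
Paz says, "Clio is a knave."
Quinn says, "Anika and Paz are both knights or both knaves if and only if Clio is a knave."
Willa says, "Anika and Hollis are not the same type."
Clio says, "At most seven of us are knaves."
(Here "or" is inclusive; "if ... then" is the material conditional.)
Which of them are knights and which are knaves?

Anika is a knight, Hollis is a knight, Vance is a knight, Xiu is a knave, Paz is a knave, Quinn is a knight, Willa is a knave, and Clio is a knight.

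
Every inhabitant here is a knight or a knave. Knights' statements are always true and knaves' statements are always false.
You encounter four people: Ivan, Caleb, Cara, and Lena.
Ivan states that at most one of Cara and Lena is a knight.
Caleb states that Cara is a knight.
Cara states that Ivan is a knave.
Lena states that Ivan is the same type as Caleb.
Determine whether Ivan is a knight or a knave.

Ivan is a knight.

Consistent assignments: {Ivan=knight, Caleb=knave, Cara=knave, Lena=knave}
In every consistent assignment, Ivan is a knight.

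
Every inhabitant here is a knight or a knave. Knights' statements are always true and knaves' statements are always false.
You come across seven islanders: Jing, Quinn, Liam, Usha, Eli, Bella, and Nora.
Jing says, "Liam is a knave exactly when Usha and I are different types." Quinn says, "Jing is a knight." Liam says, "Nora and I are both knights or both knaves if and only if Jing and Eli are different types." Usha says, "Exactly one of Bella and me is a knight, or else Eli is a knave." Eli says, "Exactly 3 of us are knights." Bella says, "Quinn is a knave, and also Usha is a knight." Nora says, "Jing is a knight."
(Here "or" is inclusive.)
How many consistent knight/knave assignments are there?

1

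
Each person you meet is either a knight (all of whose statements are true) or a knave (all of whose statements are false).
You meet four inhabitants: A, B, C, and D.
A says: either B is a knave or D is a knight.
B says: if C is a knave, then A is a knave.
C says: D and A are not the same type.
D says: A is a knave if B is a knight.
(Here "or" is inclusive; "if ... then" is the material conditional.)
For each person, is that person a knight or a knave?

A is a knight, B is a knave, C is a knave, and D is a knight.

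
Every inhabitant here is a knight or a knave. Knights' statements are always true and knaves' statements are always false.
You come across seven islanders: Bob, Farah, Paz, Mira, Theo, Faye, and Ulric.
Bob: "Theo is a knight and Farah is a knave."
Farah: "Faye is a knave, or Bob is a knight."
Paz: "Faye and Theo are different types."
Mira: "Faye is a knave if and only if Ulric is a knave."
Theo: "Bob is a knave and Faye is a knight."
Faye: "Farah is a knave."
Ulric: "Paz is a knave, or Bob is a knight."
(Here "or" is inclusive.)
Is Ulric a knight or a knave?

Ulric is a knight.

Consistent assignments: {Bob=knave, Farah=knight, Paz=knave, Mira=knave, Theo=knave, Faye=knave, Ulric=knight}
In every consistent assignment, Ulric is a knight.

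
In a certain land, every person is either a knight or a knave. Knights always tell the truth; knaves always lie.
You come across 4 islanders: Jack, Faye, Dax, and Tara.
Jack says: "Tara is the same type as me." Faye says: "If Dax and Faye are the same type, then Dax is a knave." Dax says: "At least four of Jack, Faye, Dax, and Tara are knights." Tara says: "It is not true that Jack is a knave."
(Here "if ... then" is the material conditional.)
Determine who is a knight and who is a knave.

Suppose Jack is a knave. Then Jack's statement "Tara is the same type as me" would have to be false. Checking the 8 ways to assign the others, none is consistent with every speaker.
(For instance, with Faye=knight, Dax=knave, Tara=knight, Tara's claim "it is not true that Jack is a knave" comes out false where it would need to be true.)
So Jack must be a knight, making "Tara is the same type as me" true. Taking Jack=knight, Faye=knight, Dax=knave, Tara=knight, each remaining statement checks out:
  Faye (knight): "if Dax and Faye are the same type, then Dax is a knave" — true. ✓
  Dax (knave): "at least four of Jack, Faye, Dax, and Tara are knights" — false. ✓
  Tara (knight): "it is not true that Jack is a knave" — true. ✓
This is the unique consistent assignment.

Knights: Jack, Faye, and Tara. Knaves: Dax.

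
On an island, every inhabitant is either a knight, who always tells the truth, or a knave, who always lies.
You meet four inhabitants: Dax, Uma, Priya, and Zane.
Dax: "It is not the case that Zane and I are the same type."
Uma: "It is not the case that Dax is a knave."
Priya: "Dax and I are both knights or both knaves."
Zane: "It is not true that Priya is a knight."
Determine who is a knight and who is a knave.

Dax is a knight, Uma is a knight, Priya is a knight, and Zane is a knave.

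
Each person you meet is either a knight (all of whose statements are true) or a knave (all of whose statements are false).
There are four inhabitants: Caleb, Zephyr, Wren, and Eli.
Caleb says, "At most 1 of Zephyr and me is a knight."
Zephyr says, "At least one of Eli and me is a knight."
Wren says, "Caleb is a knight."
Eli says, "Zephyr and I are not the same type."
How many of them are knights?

2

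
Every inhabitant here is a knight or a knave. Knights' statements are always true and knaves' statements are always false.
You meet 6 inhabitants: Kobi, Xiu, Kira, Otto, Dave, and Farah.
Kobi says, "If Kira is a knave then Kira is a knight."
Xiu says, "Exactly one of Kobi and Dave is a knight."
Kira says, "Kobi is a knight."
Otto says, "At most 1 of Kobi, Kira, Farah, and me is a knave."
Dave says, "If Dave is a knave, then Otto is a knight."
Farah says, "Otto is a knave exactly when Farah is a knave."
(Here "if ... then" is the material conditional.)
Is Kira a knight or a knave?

Kira is a knight.

Consistent assignments: {Kobi=knight, Xiu=knave, Kira=knight, Otto=knight, Dave=knight, Farah=knight}; {Kobi=knight, Xiu=knave, Kira=knight, Otto=knight, Dave=knight, Farah=knave}
In every consistent assignment, Kira is a knight.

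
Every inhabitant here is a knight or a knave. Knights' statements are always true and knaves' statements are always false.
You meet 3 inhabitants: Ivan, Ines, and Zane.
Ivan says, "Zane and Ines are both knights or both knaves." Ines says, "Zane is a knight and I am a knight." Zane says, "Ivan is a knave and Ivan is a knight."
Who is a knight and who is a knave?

Ivan is a knight, Ines is a knave, and Zane is a knave.

Suppose Ivan is a knave. Then Ivan's statement "Zane and Ines are both knights or both knaves" would have to be false. Checking the 4 ways to assign the others, none is consistent with every speaker.
(For instance, with Ines=knave, Zane=knave, Ivan's claim "Zane and Ines are both knights or both knaves" comes out true where it would need to be false.)
So Ivan must be a knight, making "Zane and Ines are both knights or both knaves" true. Taking Ivan=knight, Ines=knave, Zane=knave, each remaining statement checks out:
  Ines (knave): "Zane is a knight and I am a knight" — false. ✓
  Zane (knave): "Ivan is a knave and Ivan is a knight" — false. ✓
This is the unique consistent assignment.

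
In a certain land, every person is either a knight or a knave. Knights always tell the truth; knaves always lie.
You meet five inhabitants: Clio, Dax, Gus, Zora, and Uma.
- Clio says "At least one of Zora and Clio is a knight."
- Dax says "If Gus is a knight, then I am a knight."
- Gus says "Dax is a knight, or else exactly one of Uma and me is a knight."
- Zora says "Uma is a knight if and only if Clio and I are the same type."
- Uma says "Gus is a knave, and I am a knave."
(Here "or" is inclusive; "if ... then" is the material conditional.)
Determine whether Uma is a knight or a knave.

Uma is a knave.

Consistent assignments: {Clio=knave, Dax=knight, Gus=knight, Zora=knave, Uma=knave}; {Clio=knave, Dax=knave, Gus=knight, Zora=knave, Uma=knave}
In every consistent assignment, Uma is a knave.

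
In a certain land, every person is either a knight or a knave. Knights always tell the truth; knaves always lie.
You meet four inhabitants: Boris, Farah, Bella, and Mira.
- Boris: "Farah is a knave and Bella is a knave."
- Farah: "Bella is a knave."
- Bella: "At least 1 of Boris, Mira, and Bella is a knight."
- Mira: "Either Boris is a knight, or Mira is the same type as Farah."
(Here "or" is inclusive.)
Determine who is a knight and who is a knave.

Boris is a knave, Farah is a knight, Bella is a knave, and Mira is a knave.

Suppose Boris is a knight. Then Boris's statement "Farah is a knave and Bella is a knave" would have to be true. Checking the 8 ways to assign the others, none is consistent with every speaker.
(For instance, with Farah=knight, Bella=knave, Mira=knave, Boris's claim "Farah is a knave and Bella is a knave" comes out false where it would need to be true.)
So Boris must be a knave, making "Farah is a knave and Bella is a knave" false. Taking Boris=knave, Farah=knight, Bella=knave, Mira=knave, each remaining statement checks out:
  Farah (knight): "Bella is a knave" — true. ✓
  Bella (knave): "at least 1 of Boris, Mira, and Bella is a knight" — false. ✓
  Mira (knave): "either Boris is a knight, or Mira is the same type as Farah" — false. ✓
This is the unique consistent assignment.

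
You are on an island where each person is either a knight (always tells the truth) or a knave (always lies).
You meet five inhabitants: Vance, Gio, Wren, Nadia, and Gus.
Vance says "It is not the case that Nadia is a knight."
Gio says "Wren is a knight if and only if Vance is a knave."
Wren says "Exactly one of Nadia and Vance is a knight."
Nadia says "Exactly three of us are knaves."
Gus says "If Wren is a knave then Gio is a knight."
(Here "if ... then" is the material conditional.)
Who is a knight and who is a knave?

Vance is a knight, Gio is a knave, Wren is a knight, Nadia is a knave, and Gus is a knight.

Since Vance is a knight, "it is not the case that Nadia is a knight" needs to be true, which holds.
Gio (knave): "Wren is a knight if and only if Vance is a knave" — False. ✓
Since Wren is a knight, "exactly one of Nadia and Vance is a knight" needs to be true, which holds.
As a knave, Nadia's statement "exactly three of us are knaves" should be False; it is.
Gus is a knight, and the claim "if Wren is a knave then Gio is a knight" is indeed true.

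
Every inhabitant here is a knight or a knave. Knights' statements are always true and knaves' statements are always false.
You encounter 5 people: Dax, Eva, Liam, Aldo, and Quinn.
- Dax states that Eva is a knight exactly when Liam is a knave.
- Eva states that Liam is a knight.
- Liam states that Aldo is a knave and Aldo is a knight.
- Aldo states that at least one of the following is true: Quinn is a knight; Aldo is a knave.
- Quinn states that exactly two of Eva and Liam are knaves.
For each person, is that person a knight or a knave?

Knights: Aldo and Quinn. Knaves: Dax, Eva, and Liam.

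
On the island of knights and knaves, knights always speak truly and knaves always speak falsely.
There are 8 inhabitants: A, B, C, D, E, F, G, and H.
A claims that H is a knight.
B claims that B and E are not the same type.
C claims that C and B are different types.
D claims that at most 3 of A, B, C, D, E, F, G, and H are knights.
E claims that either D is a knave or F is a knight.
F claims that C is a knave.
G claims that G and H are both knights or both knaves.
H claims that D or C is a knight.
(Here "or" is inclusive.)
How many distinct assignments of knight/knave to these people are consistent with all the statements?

0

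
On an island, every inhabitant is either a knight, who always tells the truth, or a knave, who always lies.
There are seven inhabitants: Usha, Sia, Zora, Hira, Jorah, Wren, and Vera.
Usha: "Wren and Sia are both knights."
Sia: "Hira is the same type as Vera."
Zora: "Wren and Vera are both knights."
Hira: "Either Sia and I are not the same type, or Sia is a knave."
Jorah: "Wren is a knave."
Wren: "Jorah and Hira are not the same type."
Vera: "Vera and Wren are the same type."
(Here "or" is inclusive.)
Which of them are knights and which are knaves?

Usha is a knave, Sia is a knave, Zora is a knave, Hira is a knight, Jorah is a knave, Wren is a knight, and Vera is a knave.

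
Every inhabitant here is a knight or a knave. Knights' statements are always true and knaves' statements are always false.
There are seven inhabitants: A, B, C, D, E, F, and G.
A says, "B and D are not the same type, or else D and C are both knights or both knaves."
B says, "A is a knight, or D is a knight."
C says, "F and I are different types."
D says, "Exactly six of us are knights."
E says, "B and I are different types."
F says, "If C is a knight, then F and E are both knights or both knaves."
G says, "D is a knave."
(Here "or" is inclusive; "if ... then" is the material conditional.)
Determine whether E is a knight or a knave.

E is a knight.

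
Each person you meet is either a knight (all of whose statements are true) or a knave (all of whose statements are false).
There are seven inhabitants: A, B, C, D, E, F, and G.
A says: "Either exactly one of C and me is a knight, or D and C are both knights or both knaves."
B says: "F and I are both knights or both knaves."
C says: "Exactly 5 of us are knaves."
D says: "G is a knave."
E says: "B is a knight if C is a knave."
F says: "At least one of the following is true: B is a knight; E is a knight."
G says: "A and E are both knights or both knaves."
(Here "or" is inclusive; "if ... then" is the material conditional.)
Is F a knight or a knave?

F is a knight.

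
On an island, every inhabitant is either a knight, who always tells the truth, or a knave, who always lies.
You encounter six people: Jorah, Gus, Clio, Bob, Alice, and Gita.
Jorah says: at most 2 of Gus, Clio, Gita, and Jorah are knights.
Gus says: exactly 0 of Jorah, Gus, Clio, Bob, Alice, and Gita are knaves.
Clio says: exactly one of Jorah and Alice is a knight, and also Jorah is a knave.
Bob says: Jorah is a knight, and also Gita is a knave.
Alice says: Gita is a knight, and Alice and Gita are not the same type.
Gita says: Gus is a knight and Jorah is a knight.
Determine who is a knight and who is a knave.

Jorah is a knight, Gus is a knave, Clio is a knave, Bob is a knight, Alice is a knave, and Gita is a knave.

As a knight, Jorah's statement "at most 2 of Gus, Clio, Gita, and Jorah are knights" should be True; it is.
Since Gus is a knave, "exactly 0 of Jorah, Gus, Clio, Bob, Alice, and Gita are knaves" needs to be false, which holds.
Clio is a knave, and the claim "exactly one of Jorah and Alice is a knight, and also Jorah is a knave" is indeed false.
Bob is a knight, so "Jorah is a knight, and also Gita is a knave" must be True — and it is.
Alice is a knave; "Gita is a knight, and Alice and Gita are not the same type" is false, as required.
Since Gita is a knave, "Gus is a knight and Jorah is a knight" needs to be false, which holds.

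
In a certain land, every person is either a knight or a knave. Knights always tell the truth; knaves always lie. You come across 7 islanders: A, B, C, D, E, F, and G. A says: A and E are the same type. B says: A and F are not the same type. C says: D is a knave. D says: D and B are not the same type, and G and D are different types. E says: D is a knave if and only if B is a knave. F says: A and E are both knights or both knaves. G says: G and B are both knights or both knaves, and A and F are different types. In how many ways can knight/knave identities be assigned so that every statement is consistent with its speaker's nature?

2

Consistent assignments:
  A=knight, B=knave, C=knight, D=knave, E=knight, F=knight, G=knave
  A=knave, B=knave, C=knight, D=knave, E=knight, F=knave, G=knave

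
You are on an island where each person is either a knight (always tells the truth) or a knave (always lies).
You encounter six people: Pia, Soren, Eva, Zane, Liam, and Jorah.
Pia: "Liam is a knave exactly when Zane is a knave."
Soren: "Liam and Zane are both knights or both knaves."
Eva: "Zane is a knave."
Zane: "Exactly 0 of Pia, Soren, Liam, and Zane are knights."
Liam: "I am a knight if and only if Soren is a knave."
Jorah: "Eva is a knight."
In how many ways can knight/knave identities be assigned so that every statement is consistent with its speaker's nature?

1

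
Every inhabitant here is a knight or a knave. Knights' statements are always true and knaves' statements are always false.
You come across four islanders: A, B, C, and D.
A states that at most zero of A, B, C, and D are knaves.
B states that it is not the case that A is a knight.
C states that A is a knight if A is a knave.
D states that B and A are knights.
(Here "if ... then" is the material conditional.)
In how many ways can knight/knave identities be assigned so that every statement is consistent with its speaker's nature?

1

Consistent assignments:
  A=knave, B=knight, C=knave, D=knave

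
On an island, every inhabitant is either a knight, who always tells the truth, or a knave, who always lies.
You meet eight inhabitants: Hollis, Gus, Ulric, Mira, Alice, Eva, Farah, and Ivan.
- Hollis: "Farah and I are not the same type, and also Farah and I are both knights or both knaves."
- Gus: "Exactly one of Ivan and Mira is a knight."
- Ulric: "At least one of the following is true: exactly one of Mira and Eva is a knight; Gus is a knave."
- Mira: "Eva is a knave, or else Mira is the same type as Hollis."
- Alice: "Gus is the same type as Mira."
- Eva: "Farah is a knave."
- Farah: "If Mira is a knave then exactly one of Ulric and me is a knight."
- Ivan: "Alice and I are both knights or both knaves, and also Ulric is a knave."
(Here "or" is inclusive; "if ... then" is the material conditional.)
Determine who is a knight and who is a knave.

Knights: Gus, Ulric, Mira, Alice, and Farah. Knaves: Hollis, Eva, and Ivan.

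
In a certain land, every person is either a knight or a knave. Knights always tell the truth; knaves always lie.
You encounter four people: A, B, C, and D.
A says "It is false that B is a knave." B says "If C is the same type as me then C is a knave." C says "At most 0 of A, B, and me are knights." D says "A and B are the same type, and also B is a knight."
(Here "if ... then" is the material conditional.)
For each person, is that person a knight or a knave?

Suppose A is a knave. Then A's statement "it is false that B is a knave" would have to be false. Checking the 8 ways to assign the others, none is consistent with every speaker.
(For instance, with B=knight, C=knave, D=knight, A's claim "it is false that B is a knave" comes out true where it would need to be false.)
So A must be a knight, making "it is false that B is a knave" true. Taking A=knight, B=knight, C=knave, D=knight, each remaining statement checks out:
  B (knight): "if C is the same type as me then C is a knave" — true. ✓
  C (knave): "at most 0 of A, B, and me are knights" — false. ✓
  D (knight): "A and B are the same type, and also B is a knight" — true. ✓
This is the unique consistent assignment.

Knights: A, B, and D. Knaves: C.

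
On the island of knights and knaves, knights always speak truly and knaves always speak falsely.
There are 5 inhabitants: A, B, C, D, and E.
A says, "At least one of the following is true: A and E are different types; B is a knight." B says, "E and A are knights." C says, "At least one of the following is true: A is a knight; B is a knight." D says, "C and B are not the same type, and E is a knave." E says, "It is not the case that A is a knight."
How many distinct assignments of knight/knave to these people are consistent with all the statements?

Consistent assignments:
  A=knight, B=knave, C=knight, D=knight, E=knave

1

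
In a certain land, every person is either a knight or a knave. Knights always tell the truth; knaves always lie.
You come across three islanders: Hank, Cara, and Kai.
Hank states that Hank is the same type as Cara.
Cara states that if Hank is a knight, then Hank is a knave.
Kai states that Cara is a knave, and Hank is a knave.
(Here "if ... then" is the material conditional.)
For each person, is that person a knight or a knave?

Hank is a knave, Cara is a knight, and Kai is a knave.

Hank (knave): "Hank is the same type as Cara" — false. ✓
Cara is a knight, and the claim "if Hank is a knight, then Hank is a knave" is indeed true.
Kai is a knave; "Cara is a knave, and Hank is a knave" is false, as required.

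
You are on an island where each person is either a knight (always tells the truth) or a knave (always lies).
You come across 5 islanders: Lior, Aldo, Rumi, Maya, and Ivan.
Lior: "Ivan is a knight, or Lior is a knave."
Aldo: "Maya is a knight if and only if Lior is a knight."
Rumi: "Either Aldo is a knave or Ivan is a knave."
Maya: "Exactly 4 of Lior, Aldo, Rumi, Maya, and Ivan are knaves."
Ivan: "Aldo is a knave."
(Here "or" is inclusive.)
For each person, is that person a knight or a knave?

Knights: Lior, Rumi, and Ivan. Knaves: Aldo and Maya.

Lior is a knight, and the claim "Ivan is a knight, or Lior is a knave" is indeed True.
Aldo is a knave, so "Maya is a knight if and only if Lior is a knight" must be False — and it is.
Since Rumi is a knight, "either Aldo is a knave or Ivan is a knave" needs to be True, which holds.
Since Maya is a knave, "exactly 4 of Lior, Aldo, Rumi, Maya, and Ivan are knaves" needs to be False, which holds.
As a knight, Ivan's statement "Aldo is a knave" should be True; it is.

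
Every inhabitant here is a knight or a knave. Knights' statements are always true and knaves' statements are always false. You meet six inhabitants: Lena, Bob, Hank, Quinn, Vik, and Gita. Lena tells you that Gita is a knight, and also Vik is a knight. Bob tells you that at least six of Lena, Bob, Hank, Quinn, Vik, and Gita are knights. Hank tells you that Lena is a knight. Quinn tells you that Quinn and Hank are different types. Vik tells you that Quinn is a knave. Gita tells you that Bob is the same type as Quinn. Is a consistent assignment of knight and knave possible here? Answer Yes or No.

Yes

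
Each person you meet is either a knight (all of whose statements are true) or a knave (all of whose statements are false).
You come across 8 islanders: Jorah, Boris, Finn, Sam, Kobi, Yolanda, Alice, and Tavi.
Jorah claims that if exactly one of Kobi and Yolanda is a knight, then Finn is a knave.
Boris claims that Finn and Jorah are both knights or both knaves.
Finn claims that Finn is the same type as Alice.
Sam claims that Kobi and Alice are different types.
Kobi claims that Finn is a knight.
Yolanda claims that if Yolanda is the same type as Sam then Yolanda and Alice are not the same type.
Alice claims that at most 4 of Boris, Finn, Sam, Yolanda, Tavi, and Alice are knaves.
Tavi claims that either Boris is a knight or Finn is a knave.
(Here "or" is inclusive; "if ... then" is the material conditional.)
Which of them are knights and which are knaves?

Jorah is a knight, so "if exactly one of Kobi and Yolanda is a knight, then Finn is a knave" must be true — and it is.
Boris (knight): "Finn and Jorah are both knights or both knaves" — true. ✓
As a knight, Finn's statement "Finn is the same type as Alice" should be true; it is.
Sam is a knave, and the claim "Kobi and Alice are different types" is indeed false.
Kobi is a knight; "Finn is a knight" is true, as required.
Yolanda is a knight; "if Yolanda is the same type as Sam then Yolanda and Alice are not the same type" is true, as required.
Alice is a knight; "at most 4 of Boris, Finn, Sam, Yolanda, Tavi, and Alice are knaves" is true, as required.
Tavi is a knight, so "either Boris is a knight or Finn is a knave" must be true — and it is.

Jorah is a knight, Boris is a knight, Finn is a knight, Sam is a knave, Kobi is a knight, Yolanda is a knight, Alice is a knight, and Tavi is a knight.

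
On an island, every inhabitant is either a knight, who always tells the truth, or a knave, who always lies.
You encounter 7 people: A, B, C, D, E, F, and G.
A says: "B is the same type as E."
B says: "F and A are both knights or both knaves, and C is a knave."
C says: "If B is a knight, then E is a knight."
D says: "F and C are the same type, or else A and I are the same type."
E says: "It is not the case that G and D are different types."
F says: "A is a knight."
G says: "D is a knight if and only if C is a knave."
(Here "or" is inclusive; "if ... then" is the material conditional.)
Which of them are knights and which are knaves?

Knights: A, C, D, and F. Knaves: B, E, and G.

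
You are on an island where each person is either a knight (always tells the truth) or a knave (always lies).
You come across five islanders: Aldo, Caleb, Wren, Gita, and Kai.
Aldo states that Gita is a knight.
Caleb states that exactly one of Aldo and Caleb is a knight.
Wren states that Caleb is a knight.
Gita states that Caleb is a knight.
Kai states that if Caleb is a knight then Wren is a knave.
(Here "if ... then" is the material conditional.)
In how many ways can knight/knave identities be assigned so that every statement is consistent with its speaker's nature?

1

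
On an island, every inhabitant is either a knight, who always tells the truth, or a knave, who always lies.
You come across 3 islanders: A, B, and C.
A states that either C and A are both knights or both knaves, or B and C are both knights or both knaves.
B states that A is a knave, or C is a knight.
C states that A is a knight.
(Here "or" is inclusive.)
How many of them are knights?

The unique consistent assignment is A=knight, B=knight, C=knight.
That has 3 knights.

3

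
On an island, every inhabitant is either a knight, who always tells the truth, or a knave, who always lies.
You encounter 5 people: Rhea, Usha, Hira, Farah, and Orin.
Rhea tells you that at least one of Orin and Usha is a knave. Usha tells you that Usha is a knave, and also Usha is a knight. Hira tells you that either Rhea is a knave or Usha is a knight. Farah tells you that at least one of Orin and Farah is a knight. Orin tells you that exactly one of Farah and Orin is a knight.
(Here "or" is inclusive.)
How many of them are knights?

1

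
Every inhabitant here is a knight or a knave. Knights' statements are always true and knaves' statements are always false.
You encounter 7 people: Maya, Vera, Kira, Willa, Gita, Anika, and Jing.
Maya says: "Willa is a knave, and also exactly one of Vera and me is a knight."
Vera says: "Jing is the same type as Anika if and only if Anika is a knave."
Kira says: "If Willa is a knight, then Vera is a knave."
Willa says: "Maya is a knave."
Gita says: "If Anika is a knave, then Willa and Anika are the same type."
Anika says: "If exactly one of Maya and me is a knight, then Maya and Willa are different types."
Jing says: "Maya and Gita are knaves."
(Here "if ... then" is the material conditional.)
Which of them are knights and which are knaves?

Maya is a knave, Vera is a knight, Kira is a knave, Willa is a knight, Gita is a knight, Anika is a knight, and Jing is a knave.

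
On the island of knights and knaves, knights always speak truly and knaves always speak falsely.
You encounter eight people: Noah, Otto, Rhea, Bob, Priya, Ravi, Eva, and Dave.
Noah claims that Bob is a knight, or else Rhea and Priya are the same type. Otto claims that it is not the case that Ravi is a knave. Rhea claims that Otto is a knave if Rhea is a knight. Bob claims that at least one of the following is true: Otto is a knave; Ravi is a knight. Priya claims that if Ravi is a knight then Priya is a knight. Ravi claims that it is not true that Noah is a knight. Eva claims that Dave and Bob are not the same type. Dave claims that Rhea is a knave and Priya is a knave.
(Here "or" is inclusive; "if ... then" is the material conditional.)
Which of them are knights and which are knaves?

Noah is a knight, so "Bob is a knight, or else Rhea and Priya are the same type" must be True — and it is.
Otto is a knave, so "it is not the case that Ravi is a knave" must be False — and it is.
Since Rhea is a knight, "Otto is a knave if Rhea is a knight" needs to be True, which holds.
Bob is a knight, and the claim "at least one of the following is true: Otto is a knave; Ravi is a knight" is indeed True.
Priya is a knight, and the claim "if Ravi is a knight then Priya is a knight" is indeed True.
Ravi is a knave, so "it is not true that Noah is a knight" must be False — and it is.
Eva is a knight; "Dave and Bob are not the same type" is True, as required.
Dave is a knave, and the claim "Rhea is a knave and Priya is a knave" is indeed False.

Noah is a knight, Otto is a knave, Rhea is a knight, Bob is a knight, Priya is a knight, Ravi is a knave, Eva is a knight, and Dave is a knave.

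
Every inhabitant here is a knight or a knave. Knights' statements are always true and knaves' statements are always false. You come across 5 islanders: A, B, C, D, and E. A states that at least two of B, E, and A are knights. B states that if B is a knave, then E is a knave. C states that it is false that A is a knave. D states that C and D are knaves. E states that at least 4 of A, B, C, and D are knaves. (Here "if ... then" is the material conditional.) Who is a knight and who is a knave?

A is a knight, B is a knight, C is a knight, D is a knave, and E is a knave.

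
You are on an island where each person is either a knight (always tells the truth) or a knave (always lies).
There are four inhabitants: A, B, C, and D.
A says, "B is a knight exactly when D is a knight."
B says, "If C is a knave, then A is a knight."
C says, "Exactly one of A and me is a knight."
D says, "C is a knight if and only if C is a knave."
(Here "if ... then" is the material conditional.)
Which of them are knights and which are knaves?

Suppose A is a knight. Then A's statement "B is a knight exactly when D is a knight" would have to be true. Checking the 8 ways to assign the others, none is consistent with every speaker.
(For instance, with B=knight, C=knight, D=knave, A's claim "B is a knight exactly when D is a knight" comes out false where it would need to be true.)
So A must be a knave, making "B is a knight exactly when D is a knight" false. Taking A=knave, B=knight, C=knight, D=knave, each remaining statement checks out:
  B (knight): "if C is a knave, then A is a knight" — true. ✓
  C (knight): "exactly one of A and me is a knight" — true. ✓
  D (knave): "C is a knight if and only if C is a knave" — false. ✓
This is the unique consistent assignment.

A is a knave, B is a knight, C is a knight, and D is a knave.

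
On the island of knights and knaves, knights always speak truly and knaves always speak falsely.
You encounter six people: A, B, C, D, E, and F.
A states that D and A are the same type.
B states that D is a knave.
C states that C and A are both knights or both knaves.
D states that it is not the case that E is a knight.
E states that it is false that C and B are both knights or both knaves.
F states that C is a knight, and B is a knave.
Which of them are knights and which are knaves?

Knights: A and D. Knaves: B, C, E, and F.

A is a knight, and the claim "D and A are the same type" is indeed true.
B is a knave; "D is a knave" is False, as required.
C (knave): "C and A are both knights or both knaves" — False. ✓
D is a knight; "it is not the case that E is a knight" is true, as required.
E is a knave, so "it is false that C and B are both knights or both knaves" must be False — and it is.
F (knave): "C is a knight, and B is a knave" — False. ✓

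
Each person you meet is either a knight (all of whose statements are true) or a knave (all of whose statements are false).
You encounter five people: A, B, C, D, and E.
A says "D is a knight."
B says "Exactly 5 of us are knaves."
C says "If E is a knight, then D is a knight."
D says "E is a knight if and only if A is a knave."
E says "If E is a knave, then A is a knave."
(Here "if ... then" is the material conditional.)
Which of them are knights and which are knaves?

A is a knight, B is a knave, C is a knight, D is a knight, and E is a knave.

A is a knight; "D is a knight" is True, as required.
As a knave, B's statement "exactly 5 of us are knaves" should be false; it is.
C is a knight; "if E is a knight, then D is a knight" is True, as required.
D is a knight, so "E is a knight if and only if A is a knave" must be True — and it is.
E (knave): "if E is a knave, then A is a knave" — false. ✓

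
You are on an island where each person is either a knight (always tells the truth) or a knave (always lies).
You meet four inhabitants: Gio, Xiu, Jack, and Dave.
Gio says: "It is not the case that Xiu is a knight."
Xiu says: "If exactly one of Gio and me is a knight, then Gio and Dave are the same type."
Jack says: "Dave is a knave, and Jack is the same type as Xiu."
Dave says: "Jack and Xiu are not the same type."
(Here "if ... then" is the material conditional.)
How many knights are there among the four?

The unique consistent assignment is Gio=knave, Xiu=knight, Jack=knight, Dave=knave.
That has 2 knights.

2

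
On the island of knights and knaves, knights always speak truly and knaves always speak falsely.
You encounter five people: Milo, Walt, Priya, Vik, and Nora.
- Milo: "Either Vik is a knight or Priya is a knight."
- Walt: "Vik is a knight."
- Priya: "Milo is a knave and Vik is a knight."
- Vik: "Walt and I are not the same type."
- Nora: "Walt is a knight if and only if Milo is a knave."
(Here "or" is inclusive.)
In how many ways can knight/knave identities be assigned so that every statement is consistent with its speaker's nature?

1

Consistent assignments:
  Milo=knave, Walt=knave, Priya=knave, Vik=knave, Nora=knave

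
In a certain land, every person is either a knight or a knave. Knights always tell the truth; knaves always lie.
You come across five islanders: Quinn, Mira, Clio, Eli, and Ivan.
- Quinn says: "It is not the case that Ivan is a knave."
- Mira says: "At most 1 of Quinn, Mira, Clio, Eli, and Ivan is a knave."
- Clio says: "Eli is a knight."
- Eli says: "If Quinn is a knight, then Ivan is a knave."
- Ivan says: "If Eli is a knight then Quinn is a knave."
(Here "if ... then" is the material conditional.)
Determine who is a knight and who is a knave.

Suppose Quinn is a knave. Then Quinn's statement "it is not the case that Ivan is a knave" would have to be false. Checking the 16 ways to assign the others, none is consistent with every speaker.
(For instance, with Mira=knave, Clio=knave, Eli=knave, Ivan=knight, Quinn's claim "it is not the case that Ivan is a knave" comes out true where it would need to be false.)
So Quinn must be a knight, making "it is not the case that Ivan is a knave" true. Taking Quinn=knight, Mira=knave, Clio=knave, Eli=knave, Ivan=knight, each remaining statement checks out:
  Mira (knave): "at most 1 of Quinn, Mira, Clio, Eli, and Ivan is a knave" — false. ✓
  Clio (knave): "Eli is a knight" — false. ✓
  Eli (knave): "if Quinn is a knight, then Ivan is a knave" — false. ✓
  Ivan (knight): "if Eli is a knight then Quinn is a knave" — true. ✓
This is the unique consistent assignment.

Knights: Quinn and Ivan. Knaves: Mira, Clio, and Eli.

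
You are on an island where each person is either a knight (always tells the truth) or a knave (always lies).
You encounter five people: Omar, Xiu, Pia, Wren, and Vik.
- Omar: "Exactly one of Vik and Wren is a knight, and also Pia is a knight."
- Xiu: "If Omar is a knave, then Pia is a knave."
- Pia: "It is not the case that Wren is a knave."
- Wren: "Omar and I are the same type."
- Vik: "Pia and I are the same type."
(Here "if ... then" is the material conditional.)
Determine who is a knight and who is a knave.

Omar is a knight, Xiu is a knight, Pia is a knight, Wren is a knight, and Vik is a knave.

Omar (knight): "exactly one of Vik and Wren is a knight, and also Pia is a knight" — True. ✓
Xiu is a knight, and the claim "if Omar is a knave, then Pia is a knave" is indeed True.
As a knight, Pia's statement "it is not the case that Wren is a knave" should be True; it is.
Since Wren is a knight, "Omar and I are the same type" needs to be True, which holds.
Vik is a knave, so "Pia and I are the same type" must be False — and it is.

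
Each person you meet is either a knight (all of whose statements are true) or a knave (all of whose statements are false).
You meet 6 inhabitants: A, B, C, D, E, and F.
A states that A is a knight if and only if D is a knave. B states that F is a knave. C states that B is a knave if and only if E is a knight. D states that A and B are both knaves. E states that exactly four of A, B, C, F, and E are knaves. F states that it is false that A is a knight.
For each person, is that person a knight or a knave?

A is a knight, B is a knight, C is a knight, D is a knave, E is a knave, and F is a knave.

As a knight, A's statement "A is a knight if and only if D is a knave" should be true; it is.
B is a knight, so "F is a knave" must be true — and it is.
C is a knight, and the claim "B is a knave if and only if E is a knight" is indeed true.
D (knave): "A and B are both knaves" — False. ✓
As a knave, E's statement "exactly four of A, B, C, F, and E are knaves" should be False; it is.
Since F is a knave, "it is false that A is a knight" needs to be False, which holds.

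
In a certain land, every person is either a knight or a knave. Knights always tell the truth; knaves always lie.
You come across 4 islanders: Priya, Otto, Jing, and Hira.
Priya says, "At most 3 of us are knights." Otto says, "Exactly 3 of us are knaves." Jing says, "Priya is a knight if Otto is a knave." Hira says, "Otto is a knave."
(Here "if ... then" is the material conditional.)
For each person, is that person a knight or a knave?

Priya is a knight, Otto is a knave, Jing is a knight, and Hira is a knight.

Priya is a knight, and the claim "at most 3 of us are knights" is indeed true.
Since Otto is a knave, "exactly 3 of us are knaves" needs to be False, which holds.
Jing (knight): "Priya is a knight if Otto is a knave" — true. ✓
As a knight, Hira's statement "Otto is a knave" should be true; it is.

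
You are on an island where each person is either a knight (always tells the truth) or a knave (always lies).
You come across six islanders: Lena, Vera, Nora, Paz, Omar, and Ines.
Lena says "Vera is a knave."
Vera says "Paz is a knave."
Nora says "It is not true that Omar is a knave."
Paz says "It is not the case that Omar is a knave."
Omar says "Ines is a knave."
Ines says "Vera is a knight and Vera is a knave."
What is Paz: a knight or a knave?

Paz is a knight.

Consistent assignments: {Lena=knight, Vera=knave, Nora=knight, Paz=knight, Omar=knight, Ines=knave}
In every consistent assignment, Paz is a knight.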